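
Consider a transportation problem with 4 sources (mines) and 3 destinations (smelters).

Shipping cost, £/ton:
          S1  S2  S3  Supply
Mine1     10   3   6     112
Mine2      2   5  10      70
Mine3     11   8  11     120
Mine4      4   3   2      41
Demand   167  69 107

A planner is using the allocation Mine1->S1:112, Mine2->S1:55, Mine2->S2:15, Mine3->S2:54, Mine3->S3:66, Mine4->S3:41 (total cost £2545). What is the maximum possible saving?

538

Current plan cost = 112·10 + 55·2 + 15·5 + 54·8 + 66·11 + 41·2 = £2545.
Optimal plan:
  Mine1 to S2: 69 tons
  Mine1 to S3: 43 tons
  Mine2 to S1: 70 tons
  Mine3 to S1: 97 tons
  Mine3 to S3: 23 tons
  Mine4 to S3: 41 tons
Optimal cost = £2007.
Saving = 2545 − 2007 = £538.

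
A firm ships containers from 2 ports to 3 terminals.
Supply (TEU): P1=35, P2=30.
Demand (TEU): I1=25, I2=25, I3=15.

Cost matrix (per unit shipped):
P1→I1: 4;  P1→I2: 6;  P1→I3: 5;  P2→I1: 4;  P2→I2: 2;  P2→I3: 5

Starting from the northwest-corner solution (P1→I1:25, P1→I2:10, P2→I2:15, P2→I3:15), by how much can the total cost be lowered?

Current plan cost = 25·4 + 10·6 + 15·2 + 15·5 = 265.
Optimal plan:
  P1→I1: 25 × 4 = 100
  P1→I3: 10 × 5 = 50
  P2→I2: 25 × 2 = 50
  P2→I3: 5 × 5 = 25
Optimal cost = 225.
Saving = 265 − 225 = 40.

40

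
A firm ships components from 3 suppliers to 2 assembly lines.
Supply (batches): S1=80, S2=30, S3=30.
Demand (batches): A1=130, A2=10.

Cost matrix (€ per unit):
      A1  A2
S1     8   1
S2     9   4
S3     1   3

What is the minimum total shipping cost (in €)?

An optimal shipping plan:
  S1->A1: 70 × €8 = €560
  S1->A2: 10 × €1 = €10
  S2->A1: 30 × €9 = €270
  S3->A1: 30 × €1 = €30
Total = 560 + 10 + 270 + 30 = €870.

870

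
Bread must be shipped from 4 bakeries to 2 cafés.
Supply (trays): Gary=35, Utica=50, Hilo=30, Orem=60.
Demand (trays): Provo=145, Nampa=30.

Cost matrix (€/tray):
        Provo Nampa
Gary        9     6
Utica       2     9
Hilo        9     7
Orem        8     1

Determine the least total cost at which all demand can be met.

A cheapest plan:
  Gary–Provo: 35 × €9 = €315
  Utica–Provo: 50 × €2 = €100
  Hilo–Provo: 30 × €9 = €270
  Orem–Provo: 30 × €8 = €240
  Orem–Nampa: 30 × €1 = €30
Total = 315 + 100 + 270 + 240 + 30 = €955.

955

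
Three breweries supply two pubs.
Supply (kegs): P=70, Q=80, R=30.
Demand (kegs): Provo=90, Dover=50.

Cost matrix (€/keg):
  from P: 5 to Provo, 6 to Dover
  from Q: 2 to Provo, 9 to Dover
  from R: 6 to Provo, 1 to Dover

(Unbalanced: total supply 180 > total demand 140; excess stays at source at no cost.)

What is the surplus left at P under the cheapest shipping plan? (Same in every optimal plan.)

An optimal plan:
  P→Provo: 10 × €5 = €50
  P→Dover: 20 × €6 = €120
  Q→Provo: 80 × €2 = €160
  R→Dover: 30 × €1 = €30
Total cost = €360.
P ships 30 of its 70, leaving 40.

40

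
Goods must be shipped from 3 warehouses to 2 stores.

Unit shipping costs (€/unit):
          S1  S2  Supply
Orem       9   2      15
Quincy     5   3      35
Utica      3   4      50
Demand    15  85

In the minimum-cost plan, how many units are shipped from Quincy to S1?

The minimum-cost plan:
  Orem to S2: 15 × €2 = €30
  Quincy to S2: 35 × €3 = €105
  Utica to S1: 15 × €3 = €45
  Utica to S2: 35 × €4 = €140
Total cost = €320.
The route Quincy→S1 is not used.

0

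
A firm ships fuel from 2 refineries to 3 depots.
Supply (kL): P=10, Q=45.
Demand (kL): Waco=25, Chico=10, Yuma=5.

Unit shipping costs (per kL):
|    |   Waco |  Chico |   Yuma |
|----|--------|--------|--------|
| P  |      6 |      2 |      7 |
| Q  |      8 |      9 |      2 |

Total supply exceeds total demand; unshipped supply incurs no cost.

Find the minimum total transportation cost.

One minimum-cost allocation:
  P–Chico: 10 × 2 = 20
  Q–Waco: 25 × 8 = 200
  Q–Yuma: 5 × 2 = 10
Total = 20 + 200 + 10 = 230.
(Supply check: P ships 10; Q ships 30.)

230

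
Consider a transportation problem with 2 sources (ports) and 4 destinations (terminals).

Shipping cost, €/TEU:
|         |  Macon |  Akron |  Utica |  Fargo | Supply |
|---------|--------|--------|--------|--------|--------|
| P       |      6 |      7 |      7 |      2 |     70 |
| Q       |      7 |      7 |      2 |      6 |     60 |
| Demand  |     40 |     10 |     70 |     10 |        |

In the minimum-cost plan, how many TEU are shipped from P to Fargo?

10

The minimum-cost plan:
  P–Macon: 40 × €6 = €240
  P–Akron: 10 × €7 = €70
  P–Utica: 10 × €7 = €70
  P–Fargo: 10 × €2 = €20
  Q–Utica: 60 × €2 = €120
Total cost = €520.
So P→Fargo carries 10 TEU.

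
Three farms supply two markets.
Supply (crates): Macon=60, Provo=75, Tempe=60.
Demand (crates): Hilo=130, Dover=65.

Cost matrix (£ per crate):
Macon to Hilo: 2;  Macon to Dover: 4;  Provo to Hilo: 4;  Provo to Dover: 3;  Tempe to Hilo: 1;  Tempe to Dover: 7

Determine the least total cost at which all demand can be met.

415

An optimal shipping plan:
  Macon to Hilo: 60 × £2 = £120
  Provo to Hilo: 10 × £4 = £40
  Provo to Dover: 65 × £3 = £195
  Tempe to Hilo: 60 × £1 = £60
Total = 120 + 40 + 195 + 60 = £415.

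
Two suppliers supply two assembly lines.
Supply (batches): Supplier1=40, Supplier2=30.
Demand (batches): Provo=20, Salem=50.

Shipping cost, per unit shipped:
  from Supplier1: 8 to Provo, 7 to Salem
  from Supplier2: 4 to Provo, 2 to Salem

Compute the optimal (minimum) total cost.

An optimal shipping plan:
  Supplier1->Provo: 20 × 8 = 160
  Supplier1->Salem: 20 × 7 = 140
  Supplier2->Salem: 30 × 2 = 60
Total = 160 + 140 + 60 = 360.
(Supply check: Supplier1 ships 40; Supplier2 ships 30.)

360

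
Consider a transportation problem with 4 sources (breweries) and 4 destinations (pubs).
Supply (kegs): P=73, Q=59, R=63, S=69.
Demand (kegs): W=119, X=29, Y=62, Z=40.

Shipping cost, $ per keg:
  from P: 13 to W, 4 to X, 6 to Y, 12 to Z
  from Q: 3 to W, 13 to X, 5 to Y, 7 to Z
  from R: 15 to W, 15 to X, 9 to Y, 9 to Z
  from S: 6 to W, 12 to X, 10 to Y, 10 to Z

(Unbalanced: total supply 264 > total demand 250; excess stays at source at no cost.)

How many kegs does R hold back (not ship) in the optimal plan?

An optimal plan:
  P->X: 29 × $4 = $116
  P->Y: 44 × $6 = $264
  Q->W: 50 × $3 = $150
  Q->Y: 9 × $5 = $45
  R->Y: 9 × $9 = $81
  R->Z: 40 × $9 = $360
  S->W: 69 × $6 = $414
Total cost = $1430.
R ships 49 of its 63, leaving 14.

14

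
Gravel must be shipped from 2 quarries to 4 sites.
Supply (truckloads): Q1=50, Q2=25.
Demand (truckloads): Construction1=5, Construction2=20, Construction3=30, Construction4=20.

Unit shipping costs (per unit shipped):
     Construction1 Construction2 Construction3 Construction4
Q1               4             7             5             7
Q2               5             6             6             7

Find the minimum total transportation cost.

An optimal shipping plan:
  Q1 to Construction1: 5 truckloads
  Q1 to Construction3: 30 truckloads
  Q1 to Construction4: 15 truckloads
  Q2 to Construction2: 20 truckloads
  Q2 to Construction4: 5 truckloads
Total cost = 430.
(Supply check: Q1 ships 50; Q2 ships 25.)

430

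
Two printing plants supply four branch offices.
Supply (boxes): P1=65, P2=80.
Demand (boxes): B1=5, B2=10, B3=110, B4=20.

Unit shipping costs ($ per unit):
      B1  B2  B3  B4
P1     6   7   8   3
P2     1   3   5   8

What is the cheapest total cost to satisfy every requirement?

An optimal shipping plan:
  P1->B3: 45 × $8 = $360
  P1->B4: 20 × $3 = $60
  P2->B1: 5 × $1 = $5
  P2->B2: 10 × $3 = $30
  P2->B3: 65 × $5 = $325
Total = 360 + 60 + 5 + 30 + 325 = $780.

780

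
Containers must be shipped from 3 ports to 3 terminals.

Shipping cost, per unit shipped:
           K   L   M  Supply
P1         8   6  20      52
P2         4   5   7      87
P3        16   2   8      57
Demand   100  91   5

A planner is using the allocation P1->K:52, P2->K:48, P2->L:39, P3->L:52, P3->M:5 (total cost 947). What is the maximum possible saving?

Current plan cost = 52·8 + 48·4 + 39·5 + 52·2 + 5·8 = 947.
Optimal plan:
  P1–K: 18 × 8 = 144
  P1–L: 34 × 6 = 204
  P2–K: 82 × 4 = 328
  P2–M: 5 × 7 = 35
  P3–L: 57 × 2 = 114
Optimal cost = 825.
Saving = 947 − 825 = 122.

122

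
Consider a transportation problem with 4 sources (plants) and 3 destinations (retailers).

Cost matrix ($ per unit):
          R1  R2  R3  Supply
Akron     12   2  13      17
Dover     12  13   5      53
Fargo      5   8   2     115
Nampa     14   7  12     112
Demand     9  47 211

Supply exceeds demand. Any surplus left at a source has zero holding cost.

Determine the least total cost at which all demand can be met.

One minimum-cost allocation:
  Akron→R2: 17 × $2 = $34
  Dover→R3: 53 × $5 = $265
  Fargo→R3: 115 × $2 = $230
  Nampa→R1: 9 × $14 = $126
  Nampa→R2: 30 × $7 = $210
  Nampa→R3: 43 × $12 = $516
Total = 34 + 265 + 230 + 126 + 210 + 516 = $1381.
(Supply check: Akron ships 17; Dover ships 53; Fargo ships 115; Nampa ships 82.)

1381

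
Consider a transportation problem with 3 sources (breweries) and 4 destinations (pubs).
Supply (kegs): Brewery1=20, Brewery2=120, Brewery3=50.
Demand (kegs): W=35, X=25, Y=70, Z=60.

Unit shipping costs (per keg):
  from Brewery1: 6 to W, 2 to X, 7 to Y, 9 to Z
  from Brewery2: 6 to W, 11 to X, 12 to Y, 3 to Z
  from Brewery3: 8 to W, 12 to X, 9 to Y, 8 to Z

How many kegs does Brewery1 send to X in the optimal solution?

Optimal shipments:
  Brewery1→X: 20 × 2 = 40
  Brewery2→W: 35 × 6 = 210
  Brewery2→X: 5 × 11 = 55
  Brewery2→Y: 20 × 12 = 240
  Brewery2→Z: 60 × 3 = 180
  Brewery3→Y: 50 × 9 = 450
Total cost = 1175.
So Brewery1→X carries 20 kegs.

20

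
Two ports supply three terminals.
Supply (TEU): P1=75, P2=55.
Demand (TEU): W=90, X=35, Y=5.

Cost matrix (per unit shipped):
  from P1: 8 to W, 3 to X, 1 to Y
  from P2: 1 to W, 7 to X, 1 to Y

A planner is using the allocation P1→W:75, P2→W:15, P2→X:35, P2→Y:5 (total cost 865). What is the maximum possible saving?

420

Current plan cost = 75·8 + 15·1 + 35·7 + 5·1 = 865.
Optimal plan:
  P1→W: 35 × 8 = 280
  P1→X: 35 × 3 = 105
  P1→Y: 5 × 1 = 5
  P2→W: 55 × 1 = 55
Optimal cost = 445.
Saving = 865 − 445 = 420.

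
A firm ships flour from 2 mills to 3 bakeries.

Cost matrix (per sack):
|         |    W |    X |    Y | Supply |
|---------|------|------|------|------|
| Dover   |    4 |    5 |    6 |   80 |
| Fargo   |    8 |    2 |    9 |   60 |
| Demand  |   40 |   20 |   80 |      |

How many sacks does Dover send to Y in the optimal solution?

Optimal shipments:
  Dover->W: 40 × 4 = 160
  Dover->Y: 40 × 6 = 240
  Fargo->X: 20 × 2 = 40
  Fargo->Y: 40 × 9 = 360
Total cost = 800.
So Dover→Y carries 40 sacks.

40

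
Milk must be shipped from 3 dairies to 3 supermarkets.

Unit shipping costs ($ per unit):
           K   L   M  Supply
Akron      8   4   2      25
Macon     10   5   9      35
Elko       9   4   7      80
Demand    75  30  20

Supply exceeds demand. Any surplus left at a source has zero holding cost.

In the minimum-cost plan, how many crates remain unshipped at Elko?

Minimum-cost shipments:
  Akron to K: 5 × $8 = $40
  Akron to M: 20 × $2 = $40
  Macon to K: 20 × $10 = $200
  Elko to K: 50 × $9 = $450
  Elko to L: 30 × $4 = $120
Total cost = $850.
Elko ships 80 of its 80, leaving 0.

0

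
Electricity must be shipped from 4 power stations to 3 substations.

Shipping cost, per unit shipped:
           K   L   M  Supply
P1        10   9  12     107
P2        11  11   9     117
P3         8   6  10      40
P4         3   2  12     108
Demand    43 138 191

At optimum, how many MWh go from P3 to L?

40

The minimum-cost plan:
  P1->L: 33 MWh
  P1->M: 74 MWh
  P2->M: 117 MWh
  P3->L: 40 MWh
  P4->K: 43 MWh
  P4->L: 65 MWh
Total cost = 2737.
So P3→L carries 40 MWh.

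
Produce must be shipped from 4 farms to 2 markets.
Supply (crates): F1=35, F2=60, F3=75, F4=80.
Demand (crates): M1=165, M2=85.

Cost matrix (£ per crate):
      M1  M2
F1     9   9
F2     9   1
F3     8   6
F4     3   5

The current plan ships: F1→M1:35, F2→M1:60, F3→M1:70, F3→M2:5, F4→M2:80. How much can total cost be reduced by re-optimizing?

Current plan cost = 35·9 + 60·9 + 70·8 + 5·6 + 80·5 = £1845.
Optimal plan:
  F1→M1: 35 crates
  F2→M2: 60 crates
  F3→M1: 50 crates
  F3→M2: 25 crates
  F4→M1: 80 crates
Optimal cost = £1165.
Saving = 1845 − 1165 = £680.

680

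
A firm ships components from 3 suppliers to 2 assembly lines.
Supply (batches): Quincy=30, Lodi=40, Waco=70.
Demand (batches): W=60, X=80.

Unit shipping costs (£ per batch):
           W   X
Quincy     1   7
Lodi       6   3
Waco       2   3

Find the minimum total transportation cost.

A cheapest plan:
  Quincy to W: 30 batches
  Lodi to X: 40 batches
  Waco to W: 30 batches
  Waco to X: 40 batches
Total cost = £330.

330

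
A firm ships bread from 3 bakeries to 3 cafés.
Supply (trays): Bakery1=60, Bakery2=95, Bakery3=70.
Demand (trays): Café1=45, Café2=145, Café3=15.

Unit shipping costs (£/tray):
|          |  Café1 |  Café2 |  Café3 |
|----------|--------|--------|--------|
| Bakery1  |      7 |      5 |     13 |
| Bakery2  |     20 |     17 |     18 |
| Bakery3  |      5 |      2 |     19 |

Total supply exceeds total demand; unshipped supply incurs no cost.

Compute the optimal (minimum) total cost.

Optimal allocation:
  Bakery1 to Café1: 45 × £7 = £315
  Bakery1 to Café2: 15 × £5 = £75
  Bakery2 to Café2: 60 × £17 = £1020
  Bakery2 to Café3: 15 × £18 = £270
  Bakery3 to Café2: 70 × £2 = £140
Total = 315 + 75 + 1020 + 270 + 140 = £1820.
(Supply check: Bakery1 ships 60; Bakery2 ships 75; Bakery3 ships 70.)

1820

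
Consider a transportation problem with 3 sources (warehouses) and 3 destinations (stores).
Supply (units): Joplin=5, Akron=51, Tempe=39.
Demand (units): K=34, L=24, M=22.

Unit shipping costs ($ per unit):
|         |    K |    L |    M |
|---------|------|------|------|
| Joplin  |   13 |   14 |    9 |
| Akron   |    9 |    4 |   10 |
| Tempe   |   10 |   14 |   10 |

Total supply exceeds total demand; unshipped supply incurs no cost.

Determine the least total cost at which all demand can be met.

Optimal allocation:
  Joplin to M: 5 units
  Akron to K: 27 units
  Akron to L: 24 units
  Tempe to K: 7 units
  Tempe to M: 17 units
Total cost = $624.
(Supply check: Joplin ships 5; Akron ships 51; Tempe ships 24.)

624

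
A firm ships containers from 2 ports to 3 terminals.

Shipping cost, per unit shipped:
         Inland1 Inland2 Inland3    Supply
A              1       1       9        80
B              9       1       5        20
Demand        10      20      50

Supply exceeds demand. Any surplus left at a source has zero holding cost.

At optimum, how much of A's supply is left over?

Minimum-cost shipments:
  A to Inland1: 10 TEU
  A to Inland2: 20 TEU
  A to Inland3: 30 TEU
  B to Inland3: 20 TEU
Total cost = 400.
A ships 60 of its 80, leaving 20.

20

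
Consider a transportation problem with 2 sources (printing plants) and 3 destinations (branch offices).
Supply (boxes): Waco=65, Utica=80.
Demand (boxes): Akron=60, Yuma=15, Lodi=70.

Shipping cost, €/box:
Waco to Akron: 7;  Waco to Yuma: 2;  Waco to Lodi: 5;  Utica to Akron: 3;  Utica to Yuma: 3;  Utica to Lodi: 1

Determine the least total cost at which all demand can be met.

480

One minimum-cost allocation:
  Waco→Yuma: 15 boxes
  Waco→Lodi: 50 boxes
  Utica→Akron: 60 boxes
  Utica→Lodi: 20 boxes
Total cost = €480.
(Supply check: Waco ships 65; Utica ships 80.)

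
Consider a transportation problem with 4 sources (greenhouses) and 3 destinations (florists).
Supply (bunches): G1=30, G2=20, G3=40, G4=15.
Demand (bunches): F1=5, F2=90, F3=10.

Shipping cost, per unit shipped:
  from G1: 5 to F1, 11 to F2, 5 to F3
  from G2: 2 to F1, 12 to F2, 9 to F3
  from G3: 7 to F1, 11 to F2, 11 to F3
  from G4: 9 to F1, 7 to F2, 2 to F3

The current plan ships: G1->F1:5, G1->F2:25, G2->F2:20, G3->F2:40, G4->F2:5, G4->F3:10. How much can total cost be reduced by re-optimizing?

30

Current plan cost = 5·5 + 25·11 + 20·12 + 40·11 + 5·7 + 10·2 = 1035.
Optimal plan:
  G1→F2: 20 × 11 = 220
  G1→F3: 10 × 5 = 50
  G2→F1: 5 × 2 = 10
  G2→F2: 15 × 12 = 180
  G3→F2: 40 × 11 = 440
  G4→F2: 15 × 7 = 105
Optimal cost = 1005.
Saving = 1035 − 1005 = 30.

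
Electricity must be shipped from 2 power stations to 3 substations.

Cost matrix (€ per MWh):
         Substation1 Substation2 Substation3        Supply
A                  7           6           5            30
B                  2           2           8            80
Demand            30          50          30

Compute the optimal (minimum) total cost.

One minimum-cost allocation:
  A to Substation3: 30 MWh
  B to Substation1: 30 MWh
  B to Substation2: 50 MWh
Total cost = €310.
(Supply check: A ships 30; B ships 80.)

310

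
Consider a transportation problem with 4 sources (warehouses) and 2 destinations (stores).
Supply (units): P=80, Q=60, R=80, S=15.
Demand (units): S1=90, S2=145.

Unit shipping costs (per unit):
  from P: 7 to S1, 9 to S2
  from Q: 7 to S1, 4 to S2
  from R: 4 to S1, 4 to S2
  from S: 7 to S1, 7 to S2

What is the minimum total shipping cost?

1225

A cheapest plan:
  P→S1: 80 × 7 = 560
  Q→S2: 60 × 4 = 240
  R→S1: 10 × 4 = 40
  R→S2: 70 × 4 = 280
  S→S2: 15 × 7 = 105
Total = 560 + 240 + 40 + 280 + 105 = 1225.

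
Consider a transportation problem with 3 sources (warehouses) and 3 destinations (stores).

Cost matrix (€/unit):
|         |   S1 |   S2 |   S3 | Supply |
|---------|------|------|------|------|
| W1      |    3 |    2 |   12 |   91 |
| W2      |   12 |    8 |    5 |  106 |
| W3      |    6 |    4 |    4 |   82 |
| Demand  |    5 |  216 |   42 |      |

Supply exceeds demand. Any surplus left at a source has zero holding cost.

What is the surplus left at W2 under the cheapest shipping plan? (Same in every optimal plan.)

Minimum-cost shipments:
  W1–S1: 5 × €3 = €15
  W1–S2: 86 × €2 = €172
  W2–S2: 48 × €8 = €384
  W2–S3: 42 × €5 = €210
  W3–S2: 82 × €4 = €328
Total cost = €1109.
W2 ships 90 of its 106, leaving 16.

16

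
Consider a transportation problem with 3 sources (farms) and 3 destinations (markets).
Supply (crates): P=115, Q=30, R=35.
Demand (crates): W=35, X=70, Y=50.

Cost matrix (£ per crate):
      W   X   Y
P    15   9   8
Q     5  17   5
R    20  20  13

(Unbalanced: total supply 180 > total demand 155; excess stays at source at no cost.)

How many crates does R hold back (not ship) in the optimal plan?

Minimum-cost shipments:
  P–X: 70 × £9 = £630
  P–Y: 45 × £8 = £360
  Q–W: 30 × £5 = £150
  R–W: 5 × £20 = £100
  R–Y: 5 × £13 = £65
Total cost = £1305.
R ships 10 of its 35, leaving 25.

25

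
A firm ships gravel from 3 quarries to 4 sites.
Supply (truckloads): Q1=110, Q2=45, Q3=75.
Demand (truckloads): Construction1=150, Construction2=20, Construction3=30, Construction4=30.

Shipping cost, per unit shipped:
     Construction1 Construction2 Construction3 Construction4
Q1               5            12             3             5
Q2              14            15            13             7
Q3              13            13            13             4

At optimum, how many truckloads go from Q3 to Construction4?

30

The minimum-cost plan:
  Q1→Construction1: 80 × 5 = 400
  Q1→Construction3: 30 × 3 = 90
  Q2→Construction1: 45 × 14 = 630
  Q3→Construction1: 25 × 13 = 325
  Q3→Construction2: 20 × 13 = 260
  Q3→Construction4: 30 × 4 = 120
Total cost = 1825.
So Q3→Construction4 carries 30 truckloads.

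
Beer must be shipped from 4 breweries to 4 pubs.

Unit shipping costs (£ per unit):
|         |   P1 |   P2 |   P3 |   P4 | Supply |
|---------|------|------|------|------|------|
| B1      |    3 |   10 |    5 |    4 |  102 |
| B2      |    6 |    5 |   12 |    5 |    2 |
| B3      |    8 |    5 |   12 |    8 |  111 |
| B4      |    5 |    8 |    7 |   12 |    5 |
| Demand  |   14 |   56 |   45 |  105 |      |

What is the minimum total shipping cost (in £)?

An optimal shipping plan:
  B1 to P1: 14 × £3 = £42
  B1 to P3: 40 × £5 = £200
  B1 to P4: 48 × £4 = £192
  B2 to P4: 2 × £5 = £10
  B3 to P2: 56 × £5 = £280
  B3 to P4: 55 × £8 = £440
  B4 to P3: 5 × £7 = £35
Total = 42 + 200 + 192 + 10 + 280 + 440 + 35 = £1199.
(Supply check: B1 ships 102; B2 ships 2; B3 ships 111; B4 ships 5.)

1199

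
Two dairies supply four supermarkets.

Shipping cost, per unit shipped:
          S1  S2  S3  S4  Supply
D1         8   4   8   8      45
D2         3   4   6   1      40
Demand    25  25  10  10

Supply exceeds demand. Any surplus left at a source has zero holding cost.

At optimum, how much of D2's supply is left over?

0

An optimal plan:
  D1 to S2: 25 × 4 = 100
  D1 to S3: 5 × 8 = 40
  D2 to S1: 25 × 3 = 75
  D2 to S3: 5 × 6 = 30
  D2 to S4: 10 × 1 = 10
Total cost = 255.
D2 ships 40 of its 40, leaving 0.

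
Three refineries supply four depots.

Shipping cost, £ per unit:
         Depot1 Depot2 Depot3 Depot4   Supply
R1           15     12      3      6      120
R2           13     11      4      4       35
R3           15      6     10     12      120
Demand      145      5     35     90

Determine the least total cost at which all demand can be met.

2780

An optimal shipping plan:
  R1→Depot3: 35 × £3 = £105
  R1→Depot4: 85 × £6 = £510
  R2→Depot1: 30 × £13 = £390
  R2→Depot4: 5 × £4 = £20
  R3→Depot1: 115 × £15 = £1725
  R3→Depot2: 5 × £6 = £30
Total = 105 + 510 + 390 + 20 + 1725 + 30 = £2780.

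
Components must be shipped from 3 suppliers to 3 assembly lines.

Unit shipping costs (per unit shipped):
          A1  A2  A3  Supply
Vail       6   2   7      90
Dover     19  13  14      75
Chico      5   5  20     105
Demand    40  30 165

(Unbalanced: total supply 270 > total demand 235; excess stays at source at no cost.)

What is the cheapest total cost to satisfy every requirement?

An optimal shipping plan:
  Vail to A3: 90 × 7 = 630
  Dover to A3: 75 × 14 = 1050
  Chico to A1: 40 × 5 = 200
  Chico to A2: 30 × 5 = 150
Total = 630 + 1050 + 200 + 150 = 2030.

2030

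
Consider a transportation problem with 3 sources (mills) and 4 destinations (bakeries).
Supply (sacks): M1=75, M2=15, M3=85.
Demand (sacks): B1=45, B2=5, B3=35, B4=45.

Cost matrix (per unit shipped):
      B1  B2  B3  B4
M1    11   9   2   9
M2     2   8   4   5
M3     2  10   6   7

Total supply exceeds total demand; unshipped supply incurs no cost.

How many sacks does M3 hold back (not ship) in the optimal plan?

10

An optimal plan:
  M1–B2: 5 × 9 = 45
  M1–B3: 35 × 2 = 70
  M2–B4: 15 × 5 = 75
  M3–B1: 45 × 2 = 90
  M3–B4: 30 × 7 = 210
Total cost = 490.
M3 ships 75 of its 85, leaving 10.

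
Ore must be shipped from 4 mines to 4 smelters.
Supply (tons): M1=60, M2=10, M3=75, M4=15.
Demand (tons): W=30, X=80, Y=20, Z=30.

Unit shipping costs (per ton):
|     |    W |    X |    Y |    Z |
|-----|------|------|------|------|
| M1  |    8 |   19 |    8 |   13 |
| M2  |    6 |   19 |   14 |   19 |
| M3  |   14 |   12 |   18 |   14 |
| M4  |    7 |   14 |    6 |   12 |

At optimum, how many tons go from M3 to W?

0

Optimal shipments:
  M1–W: 20 × 8 = 160
  M1–Y: 10 × 8 = 80
  M1–Z: 30 × 13 = 390
  M2–W: 10 × 6 = 60
  M3–X: 75 × 12 = 900
  M4–X: 5 × 14 = 70
  M4–Y: 10 × 6 = 60
Total cost = 1720.
The route M3→W is not used.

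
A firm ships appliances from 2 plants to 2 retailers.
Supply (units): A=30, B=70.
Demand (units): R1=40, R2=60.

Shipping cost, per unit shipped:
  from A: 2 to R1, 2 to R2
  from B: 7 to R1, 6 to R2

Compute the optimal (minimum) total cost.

An optimal shipping plan:
  A->R1: 30 × 2 = 60
  B->R1: 10 × 7 = 70
  B->R2: 60 × 6 = 360
Total = 60 + 70 + 360 = 490.
(Supply check: A ships 30; B ships 70.)

490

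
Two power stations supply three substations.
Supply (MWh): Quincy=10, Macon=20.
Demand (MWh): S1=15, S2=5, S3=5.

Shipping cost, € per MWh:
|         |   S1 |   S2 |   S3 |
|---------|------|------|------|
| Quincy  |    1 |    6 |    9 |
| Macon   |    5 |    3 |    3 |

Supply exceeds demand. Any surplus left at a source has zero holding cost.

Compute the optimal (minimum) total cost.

65

A cheapest plan:
  Quincy→S1: 10 × €1 = €10
  Macon→S1: 5 × €5 = €25
  Macon→S2: 5 × €3 = €15
  Macon→S3: 5 × €3 = €15
Total = 10 + 25 + 15 + 15 = €65.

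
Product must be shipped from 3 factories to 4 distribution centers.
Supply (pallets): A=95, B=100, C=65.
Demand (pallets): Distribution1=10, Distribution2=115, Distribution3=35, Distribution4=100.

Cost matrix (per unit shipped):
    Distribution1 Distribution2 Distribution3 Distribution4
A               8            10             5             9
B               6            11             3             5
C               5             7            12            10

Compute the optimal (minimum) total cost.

1710

Optimal allocation:
  A→Distribution2: 60 pallets
  A→Distribution3: 35 pallets
  B→Distribution4: 100 pallets
  C→Distribution1: 10 pallets
  C→Distribution2: 55 pallets
Total cost = 1710.
(Supply check: A ships 95; B ships 100; C ships 65.)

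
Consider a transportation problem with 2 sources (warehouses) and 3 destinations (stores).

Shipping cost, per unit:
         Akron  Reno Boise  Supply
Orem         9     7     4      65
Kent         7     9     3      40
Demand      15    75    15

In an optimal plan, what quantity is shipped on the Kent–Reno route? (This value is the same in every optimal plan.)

The minimum-cost plan:
  Orem->Reno: 65 units
  Kent->Akron: 15 units
  Kent->Reno: 10 units
  Kent->Boise: 15 units
Total cost = 695.
So Kent→Reno carries 10 units.

10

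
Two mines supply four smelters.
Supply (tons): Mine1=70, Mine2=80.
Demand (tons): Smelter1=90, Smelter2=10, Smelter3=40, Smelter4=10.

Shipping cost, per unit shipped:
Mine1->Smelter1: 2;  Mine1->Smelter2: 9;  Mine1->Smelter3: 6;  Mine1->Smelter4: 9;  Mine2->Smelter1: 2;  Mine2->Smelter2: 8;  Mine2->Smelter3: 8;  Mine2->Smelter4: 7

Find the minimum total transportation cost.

570

An optimal shipping plan:
  Mine1->Smelter1: 30 tons
  Mine1->Smelter3: 40 tons
  Mine2->Smelter1: 60 tons
  Mine2->Smelter2: 10 tons
  Mine2->Smelter4: 10 tons
Total cost = 570.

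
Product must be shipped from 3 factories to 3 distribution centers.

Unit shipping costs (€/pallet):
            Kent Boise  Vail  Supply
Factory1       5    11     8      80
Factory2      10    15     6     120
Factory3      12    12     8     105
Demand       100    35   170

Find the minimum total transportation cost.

2180

Optimal allocation:
  Factory1 to Kent: 80 pallets
  Factory2 to Vail: 120 pallets
  Factory3 to Kent: 20 pallets
  Factory3 to Boise: 35 pallets
  Factory3 to Vail: 50 pallets
Total cost = €2180.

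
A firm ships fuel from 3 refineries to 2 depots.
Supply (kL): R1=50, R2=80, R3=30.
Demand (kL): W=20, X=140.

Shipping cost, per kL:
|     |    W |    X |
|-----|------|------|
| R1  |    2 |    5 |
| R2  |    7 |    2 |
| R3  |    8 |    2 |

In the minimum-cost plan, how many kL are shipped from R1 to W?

20

Solving gives:
  R1→W: 20 × 2 = 40
  R1→X: 30 × 5 = 150
  R2→X: 80 × 2 = 160
  R3→X: 30 × 2 = 60
Total cost = 410.
So R1→W carries 20 kL.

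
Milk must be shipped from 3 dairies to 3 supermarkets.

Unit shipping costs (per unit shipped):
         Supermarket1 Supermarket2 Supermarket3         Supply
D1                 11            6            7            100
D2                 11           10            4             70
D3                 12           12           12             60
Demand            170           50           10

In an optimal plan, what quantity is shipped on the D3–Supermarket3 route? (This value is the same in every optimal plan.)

0

Optimal shipments:
  D1->Supermarket1: 50 × 11 = 550
  D1->Supermarket2: 50 × 6 = 300
  D2->Supermarket1: 60 × 11 = 660
  D2->Supermarket3: 10 × 4 = 40
  D3->Supermarket1: 60 × 12 = 720
Total cost = 2270.
The route D3→Supermarket3 is not used.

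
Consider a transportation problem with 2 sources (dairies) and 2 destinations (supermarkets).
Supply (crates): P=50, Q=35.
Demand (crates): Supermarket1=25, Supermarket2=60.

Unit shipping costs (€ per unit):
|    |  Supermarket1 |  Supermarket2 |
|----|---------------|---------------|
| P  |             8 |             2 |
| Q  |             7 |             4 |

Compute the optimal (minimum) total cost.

315

An optimal shipping plan:
  P–Supermarket2: 50 crates
  Q–Supermarket1: 25 crates
  Q–Supermarket2: 10 crates
Total cost = €315.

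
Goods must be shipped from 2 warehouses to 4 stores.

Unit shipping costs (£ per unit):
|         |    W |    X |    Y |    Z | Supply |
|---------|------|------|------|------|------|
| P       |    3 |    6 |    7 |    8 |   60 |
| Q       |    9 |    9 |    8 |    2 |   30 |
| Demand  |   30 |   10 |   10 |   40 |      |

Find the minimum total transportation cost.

One minimum-cost allocation:
  P to W: 30 × £3 = £90
  P to X: 10 × £6 = £60
  P to Y: 10 × £7 = £70
  P to Z: 10 × £8 = £80
  Q to Z: 30 × £2 = £60
Total = 90 + 60 + 70 + 80 + 60 = £360.
(Supply check: P ships 60; Q ships 30.)

360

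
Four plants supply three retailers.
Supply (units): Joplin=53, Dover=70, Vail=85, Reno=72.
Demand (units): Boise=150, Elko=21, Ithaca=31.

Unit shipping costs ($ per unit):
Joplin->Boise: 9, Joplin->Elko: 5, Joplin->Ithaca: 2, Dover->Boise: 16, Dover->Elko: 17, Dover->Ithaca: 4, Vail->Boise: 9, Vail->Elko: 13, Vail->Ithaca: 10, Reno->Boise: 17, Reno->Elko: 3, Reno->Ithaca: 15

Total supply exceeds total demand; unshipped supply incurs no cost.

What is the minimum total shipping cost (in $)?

An optimal shipping plan:
  Joplin→Boise: 53 units
  Dover→Boise: 12 units
  Dover→Ithaca: 31 units
  Vail→Boise: 85 units
  Reno→Elko: 21 units
Total cost = $1621.

1621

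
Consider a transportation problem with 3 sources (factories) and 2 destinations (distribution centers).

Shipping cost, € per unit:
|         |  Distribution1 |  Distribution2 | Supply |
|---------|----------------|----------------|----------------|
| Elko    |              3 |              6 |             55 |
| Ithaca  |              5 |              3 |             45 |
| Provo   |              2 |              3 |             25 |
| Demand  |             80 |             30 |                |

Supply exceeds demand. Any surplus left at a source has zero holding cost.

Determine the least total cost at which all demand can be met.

305

Optimal allocation:
  Elko–Distribution1: 55 × €3 = €165
  Ithaca–Distribution2: 30 × €3 = €90
  Provo–Distribution1: 25 × €2 = €50
Total = 165 + 90 + 50 = €305.
(Supply check: Elko ships 55; Ithaca ships 30; Provo ships 25.)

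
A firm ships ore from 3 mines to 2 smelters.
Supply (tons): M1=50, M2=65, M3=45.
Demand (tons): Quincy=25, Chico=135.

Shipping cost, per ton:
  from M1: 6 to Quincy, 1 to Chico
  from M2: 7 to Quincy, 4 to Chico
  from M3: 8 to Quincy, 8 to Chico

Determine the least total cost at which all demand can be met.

670

An optimal shipping plan:
  M1 to Chico: 50 × 1 = 50
  M2 to Chico: 65 × 4 = 260
  M3 to Quincy: 25 × 8 = 200
  M3 to Chico: 20 × 8 = 160
Total = 50 + 260 + 200 + 160 = 670.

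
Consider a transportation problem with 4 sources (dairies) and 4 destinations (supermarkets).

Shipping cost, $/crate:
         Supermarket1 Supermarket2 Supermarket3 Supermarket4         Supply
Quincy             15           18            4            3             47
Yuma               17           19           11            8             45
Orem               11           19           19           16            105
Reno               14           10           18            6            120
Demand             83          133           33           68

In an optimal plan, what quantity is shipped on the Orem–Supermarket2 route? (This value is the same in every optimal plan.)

Solving gives:
  Quincy->Supermarket3: 33 × $4 = $132
  Quincy->Supermarket4: 14 × $3 = $42
  Yuma->Supermarket4: 45 × $8 = $360
  Orem->Supermarket1: 83 × $11 = $913
  Orem->Supermarket2: 22 × $19 = $418
  Reno->Supermarket2: 111 × $10 = $1110
  Reno->Supermarket4: 9 × $6 = $54
Total cost = $3029.
So Orem→Supermarket2 carries 22 crates.

22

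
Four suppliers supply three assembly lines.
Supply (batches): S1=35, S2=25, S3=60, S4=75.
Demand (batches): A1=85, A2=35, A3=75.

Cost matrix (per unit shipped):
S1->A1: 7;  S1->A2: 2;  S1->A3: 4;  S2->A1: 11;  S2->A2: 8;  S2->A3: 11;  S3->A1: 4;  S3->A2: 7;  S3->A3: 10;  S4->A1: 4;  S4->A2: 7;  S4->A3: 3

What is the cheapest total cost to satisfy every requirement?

810

A cheapest plan:
  S1 to A2: 35 × 2 = 70
  S2 to A1: 25 × 11 = 275
  S3 to A1: 60 × 4 = 240
  S4 to A3: 75 × 3 = 225
Total = 70 + 275 + 240 + 225 = 810.
(Supply check: S1 ships 35; S2 ships 25; S3 ships 60; S4 ships 75.)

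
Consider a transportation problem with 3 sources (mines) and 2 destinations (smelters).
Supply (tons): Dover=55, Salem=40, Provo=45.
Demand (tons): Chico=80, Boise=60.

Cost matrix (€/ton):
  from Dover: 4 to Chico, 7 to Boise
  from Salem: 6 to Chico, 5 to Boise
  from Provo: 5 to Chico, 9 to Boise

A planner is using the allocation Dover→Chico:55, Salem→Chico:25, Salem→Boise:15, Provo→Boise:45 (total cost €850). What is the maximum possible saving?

Current plan cost = 55·4 + 25·6 + 15·5 + 45·9 = €850.
Optimal plan:
  Dover->Chico: 35 × €4 = €140
  Dover->Boise: 20 × €7 = €140
  Salem->Boise: 40 × €5 = €200
  Provo->Chico: 45 × €5 = €225
Optimal cost = €705.
Saving = 850 − 705 = €145.

145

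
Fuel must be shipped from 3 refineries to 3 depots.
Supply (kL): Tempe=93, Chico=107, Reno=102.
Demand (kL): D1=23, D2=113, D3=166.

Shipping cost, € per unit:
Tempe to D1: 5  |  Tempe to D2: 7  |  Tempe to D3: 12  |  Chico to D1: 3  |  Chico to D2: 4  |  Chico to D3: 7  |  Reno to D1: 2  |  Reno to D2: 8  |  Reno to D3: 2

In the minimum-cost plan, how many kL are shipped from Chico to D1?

0

The minimum-cost plan:
  Tempe–D1: 23 × €5 = €115
  Tempe–D2: 70 × €7 = €490
  Chico–D2: 43 × €4 = €172
  Chico–D3: 64 × €7 = €448
  Reno–D3: 102 × €2 = €204
Total cost = €1429.
The route Chico→D1 is not used.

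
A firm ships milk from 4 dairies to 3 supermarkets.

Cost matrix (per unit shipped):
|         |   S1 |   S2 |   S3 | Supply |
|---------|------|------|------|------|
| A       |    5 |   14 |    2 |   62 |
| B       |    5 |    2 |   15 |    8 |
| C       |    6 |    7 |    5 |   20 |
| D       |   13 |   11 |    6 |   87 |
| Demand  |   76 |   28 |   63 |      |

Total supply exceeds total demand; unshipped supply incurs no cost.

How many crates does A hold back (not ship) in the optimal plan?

0

Minimum-cost shipments:
  A–S1: 62 × 5 = 310
  B–S2: 8 × 2 = 16
  C–S1: 14 × 6 = 84
  C–S2: 6 × 7 = 42
  D–S2: 14 × 11 = 154
  D–S3: 63 × 6 = 378
Total cost = 984.
A ships 62 of its 62, leaving 0.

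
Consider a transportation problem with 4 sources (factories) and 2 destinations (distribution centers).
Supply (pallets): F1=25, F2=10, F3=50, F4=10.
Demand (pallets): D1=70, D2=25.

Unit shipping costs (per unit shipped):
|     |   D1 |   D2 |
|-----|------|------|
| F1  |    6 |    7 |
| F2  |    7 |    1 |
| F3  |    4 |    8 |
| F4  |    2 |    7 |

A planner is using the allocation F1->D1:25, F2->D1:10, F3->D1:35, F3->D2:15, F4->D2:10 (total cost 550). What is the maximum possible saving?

Current plan cost = 25·6 + 10·7 + 35·4 + 15·8 + 10·7 = 550.
Optimal plan:
  F1 to D1: 10 pallets
  F1 to D2: 15 pallets
  F2 to D2: 10 pallets
  F3 to D1: 50 pallets
  F4 to D1: 10 pallets
Optimal cost = 395.
Saving = 550 − 395 = 155.

155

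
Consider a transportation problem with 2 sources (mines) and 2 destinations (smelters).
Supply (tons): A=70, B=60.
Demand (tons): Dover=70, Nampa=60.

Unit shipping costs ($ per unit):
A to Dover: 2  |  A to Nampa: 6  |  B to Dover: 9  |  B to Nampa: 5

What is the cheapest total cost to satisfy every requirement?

440

One minimum-cost allocation:
  A→Dover: 70 tons
  B→Nampa: 60 tons
Total cost = $440.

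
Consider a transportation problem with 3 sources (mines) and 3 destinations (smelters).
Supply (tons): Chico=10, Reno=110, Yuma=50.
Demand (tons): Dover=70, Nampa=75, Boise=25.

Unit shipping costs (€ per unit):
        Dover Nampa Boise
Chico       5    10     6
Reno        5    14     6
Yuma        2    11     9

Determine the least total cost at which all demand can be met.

1360

One minimum-cost allocation:
  Chico–Nampa: 10 tons
  Reno–Dover: 70 tons
  Reno–Nampa: 15 tons
  Reno–Boise: 25 tons
  Yuma–Nampa: 50 tons
Total cost = €1360.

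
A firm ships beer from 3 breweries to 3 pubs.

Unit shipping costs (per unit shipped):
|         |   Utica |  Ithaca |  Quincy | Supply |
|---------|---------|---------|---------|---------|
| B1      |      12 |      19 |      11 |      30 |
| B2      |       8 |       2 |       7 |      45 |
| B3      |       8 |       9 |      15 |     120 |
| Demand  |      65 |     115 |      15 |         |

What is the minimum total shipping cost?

1465

Optimal allocation:
  B1->Utica: 15 × 12 = 180
  B1->Quincy: 15 × 11 = 165
  B2->Ithaca: 45 × 2 = 90
  B3->Utica: 50 × 8 = 400
  B3->Ithaca: 70 × 9 = 630
Total = 180 + 165 + 90 + 400 + 630 = 1465.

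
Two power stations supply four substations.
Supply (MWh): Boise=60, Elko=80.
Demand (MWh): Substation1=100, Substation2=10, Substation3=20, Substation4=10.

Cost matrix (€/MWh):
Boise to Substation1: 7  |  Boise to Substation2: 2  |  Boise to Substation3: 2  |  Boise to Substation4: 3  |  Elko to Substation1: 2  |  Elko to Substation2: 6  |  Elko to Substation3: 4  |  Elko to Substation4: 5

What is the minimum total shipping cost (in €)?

A cheapest plan:
  Boise->Substation1: 20 × €7 = €140
  Boise->Substation2: 10 × €2 = €20
  Boise->Substation3: 20 × €2 = €40
  Boise->Substation4: 10 × €3 = €30
  Elko->Substation1: 80 × €2 = €160
Total = 140 + 20 + 40 + 30 + 160 = €390.

390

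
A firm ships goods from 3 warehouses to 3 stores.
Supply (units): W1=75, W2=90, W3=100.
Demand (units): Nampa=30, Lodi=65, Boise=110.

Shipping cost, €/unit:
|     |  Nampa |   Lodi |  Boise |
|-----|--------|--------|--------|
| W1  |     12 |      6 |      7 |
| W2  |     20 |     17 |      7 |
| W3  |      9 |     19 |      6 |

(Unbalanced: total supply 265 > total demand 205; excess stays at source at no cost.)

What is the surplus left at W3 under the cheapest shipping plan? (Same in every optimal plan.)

Minimum-cost shipments:
  W1->Lodi: 65 × €6 = €390
  W2->Boise: 40 × €7 = €280
  W3->Nampa: 30 × €9 = €270
  W3->Boise: 70 × €6 = €420
Total cost = €1360.
W3 ships 100 of its 100, leaving 0.

0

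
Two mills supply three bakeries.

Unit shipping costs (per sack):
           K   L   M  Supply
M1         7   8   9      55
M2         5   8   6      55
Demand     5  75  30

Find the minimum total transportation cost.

An optimal shipping plan:
  M1–L: 55 × 8 = 440
  M2–K: 5 × 5 = 25
  M2–L: 20 × 8 = 160
  M2–M: 30 × 6 = 180
Total = 440 + 25 + 160 + 180 = 805.

805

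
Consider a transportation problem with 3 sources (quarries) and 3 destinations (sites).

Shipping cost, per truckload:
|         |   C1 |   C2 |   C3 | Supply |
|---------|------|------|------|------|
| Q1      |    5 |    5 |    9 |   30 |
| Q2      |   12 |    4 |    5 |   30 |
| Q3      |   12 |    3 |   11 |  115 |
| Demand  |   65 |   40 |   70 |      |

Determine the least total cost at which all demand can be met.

One minimum-cost allocation:
  Q1→C1: 30 truckloads
  Q2→C3: 30 truckloads
  Q3→C1: 35 truckloads
  Q3→C2: 40 truckloads
  Q3→C3: 40 truckloads
Total cost = 1280.

1280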